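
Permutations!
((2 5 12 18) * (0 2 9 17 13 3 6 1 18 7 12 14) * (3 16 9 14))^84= ((0 2 5 3 6 1 18 14)(7 12)(9 17 13 16))^84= (0 6)(1 2)(3 14)(5 18)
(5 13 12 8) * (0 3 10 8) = [3, 1, 2, 10, 4, 13, 6, 7, 5, 9, 8, 11, 0, 12] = (0 3 10 8 5 13 12)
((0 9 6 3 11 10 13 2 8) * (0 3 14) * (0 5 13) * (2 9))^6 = ((0 2 8 3 11 10)(5 13 9 6 14))^6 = (5 13 9 6 14)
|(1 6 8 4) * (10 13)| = 4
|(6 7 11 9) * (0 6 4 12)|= |(0 6 7 11 9 4 12)|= 7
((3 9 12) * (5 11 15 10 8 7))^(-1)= (3 12 9)(5 7 8 10 15 11)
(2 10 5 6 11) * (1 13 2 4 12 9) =(1 13 2 10 5 6 11 4 12 9) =[0, 13, 10, 3, 12, 6, 11, 7, 8, 1, 5, 4, 9, 2]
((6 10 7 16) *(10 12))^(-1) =((6 12 10 7 16))^(-1) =(6 16 7 10 12)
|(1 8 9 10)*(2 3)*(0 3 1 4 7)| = |(0 3 2 1 8 9 10 4 7)| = 9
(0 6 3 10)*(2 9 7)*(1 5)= (0 6 3 10)(1 5)(2 9 7)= [6, 5, 9, 10, 4, 1, 3, 2, 8, 7, 0]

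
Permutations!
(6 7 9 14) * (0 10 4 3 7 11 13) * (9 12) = (0 10 4 3 7 12 9 14 6 11 13) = [10, 1, 2, 7, 3, 5, 11, 12, 8, 14, 4, 13, 9, 0, 6]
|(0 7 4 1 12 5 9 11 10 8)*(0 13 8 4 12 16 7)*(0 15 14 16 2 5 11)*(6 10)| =14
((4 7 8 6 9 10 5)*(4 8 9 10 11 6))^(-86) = ((4 7 9 11 6 10 5 8))^(-86) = (4 9 6 5)(7 11 10 8)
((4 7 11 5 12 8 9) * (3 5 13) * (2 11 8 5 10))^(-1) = ((2 11 13 3 10)(4 7 8 9)(5 12))^(-1) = (2 10 3 13 11)(4 9 8 7)(5 12)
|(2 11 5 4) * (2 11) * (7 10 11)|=|(4 7 10 11 5)|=5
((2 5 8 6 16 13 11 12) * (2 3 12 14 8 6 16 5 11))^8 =(2 14 16)(8 13 11) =((2 11 14 8 16 13)(3 12)(5 6))^8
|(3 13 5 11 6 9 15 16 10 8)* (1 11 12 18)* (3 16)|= 30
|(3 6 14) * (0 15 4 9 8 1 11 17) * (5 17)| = |(0 15 4 9 8 1 11 5 17)(3 6 14)| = 9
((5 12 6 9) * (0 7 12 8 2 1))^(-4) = (0 5 7 8 12 2 6 1 9)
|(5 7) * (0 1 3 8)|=4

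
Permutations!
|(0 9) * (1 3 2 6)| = |(0 9)(1 3 2 6)| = 4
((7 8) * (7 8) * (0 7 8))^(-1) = (0 8 7)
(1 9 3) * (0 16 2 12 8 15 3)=(0 16 2 12 8 15 3 1 9)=[16, 9, 12, 1, 4, 5, 6, 7, 15, 0, 10, 11, 8, 13, 14, 3, 2]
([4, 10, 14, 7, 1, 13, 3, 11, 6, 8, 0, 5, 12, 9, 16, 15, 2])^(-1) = (0 10 1 4)(2 16 14)(3 6 8 9 13 5 11 7)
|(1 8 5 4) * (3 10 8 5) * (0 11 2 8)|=6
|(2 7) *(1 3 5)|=6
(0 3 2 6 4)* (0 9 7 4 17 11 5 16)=(0 3 2 6 17 11 5 16)(4 9 7)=[3, 1, 6, 2, 9, 16, 17, 4, 8, 7, 10, 5, 12, 13, 14, 15, 0, 11]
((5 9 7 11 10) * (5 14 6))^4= (5 10 9 14 7 6 11)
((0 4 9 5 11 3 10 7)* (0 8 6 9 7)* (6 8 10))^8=((0 4 7 10)(3 6 9 5 11))^8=(3 5 6 11 9)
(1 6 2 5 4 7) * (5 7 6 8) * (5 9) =[0, 8, 7, 3, 6, 4, 2, 1, 9, 5] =(1 8 9 5 4 6 2 7)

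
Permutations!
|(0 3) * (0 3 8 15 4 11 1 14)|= |(0 8 15 4 11 1 14)|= 7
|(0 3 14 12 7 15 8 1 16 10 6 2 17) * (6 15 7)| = |(0 3 14 12 6 2 17)(1 16 10 15 8)| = 35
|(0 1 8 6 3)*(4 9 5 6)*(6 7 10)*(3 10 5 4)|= 4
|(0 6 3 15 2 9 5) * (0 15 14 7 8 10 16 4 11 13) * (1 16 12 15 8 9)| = |(0 6 3 14 7 9 5 8 10 12 15 2 1 16 4 11 13)| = 17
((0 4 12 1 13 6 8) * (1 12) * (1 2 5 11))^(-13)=((0 4 2 5 11 1 13 6 8))^(-13)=(0 1 4 13 2 6 5 8 11)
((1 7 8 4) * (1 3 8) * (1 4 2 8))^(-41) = ((1 7 4 3)(2 8))^(-41) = (1 3 4 7)(2 8)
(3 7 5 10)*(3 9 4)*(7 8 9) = (3 8 9 4)(5 10 7) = [0, 1, 2, 8, 3, 10, 6, 5, 9, 4, 7]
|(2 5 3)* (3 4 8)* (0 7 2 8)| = 10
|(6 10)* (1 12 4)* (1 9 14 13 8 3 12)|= |(3 12 4 9 14 13 8)(6 10)|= 14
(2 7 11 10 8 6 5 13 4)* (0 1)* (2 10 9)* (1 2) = (0 2 7 11 9 1)(4 10 8 6 5 13) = [2, 0, 7, 3, 10, 13, 5, 11, 6, 1, 8, 9, 12, 4]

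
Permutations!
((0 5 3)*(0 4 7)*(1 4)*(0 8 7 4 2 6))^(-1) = ((0 5 3 1 2 6)(7 8))^(-1) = (0 6 2 1 3 5)(7 8)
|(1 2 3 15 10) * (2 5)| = 6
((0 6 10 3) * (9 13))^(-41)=((0 6 10 3)(9 13))^(-41)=(0 3 10 6)(9 13)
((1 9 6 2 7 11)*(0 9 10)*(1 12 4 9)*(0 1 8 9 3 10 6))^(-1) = (0 9 8)(1 10 3 4 12 11 7 2 6)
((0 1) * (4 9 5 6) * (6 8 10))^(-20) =(4 10 5)(6 8 9)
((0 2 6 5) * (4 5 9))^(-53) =((0 2 6 9 4 5))^(-53) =(0 2 6 9 4 5)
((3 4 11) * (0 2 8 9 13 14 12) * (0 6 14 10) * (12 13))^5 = (0 6 2 14 8 13 9 10 12)(3 11 4)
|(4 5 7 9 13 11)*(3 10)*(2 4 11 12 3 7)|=6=|(2 4 5)(3 10 7 9 13 12)|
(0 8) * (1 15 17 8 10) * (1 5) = [10, 15, 2, 3, 4, 1, 6, 7, 0, 9, 5, 11, 12, 13, 14, 17, 16, 8] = (0 10 5 1 15 17 8)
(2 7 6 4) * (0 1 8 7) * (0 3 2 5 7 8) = (8)(0 1)(2 3)(4 5 7 6) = [1, 0, 3, 2, 5, 7, 4, 6, 8]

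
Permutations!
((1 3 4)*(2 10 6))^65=((1 3 4)(2 10 6))^65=(1 4 3)(2 6 10)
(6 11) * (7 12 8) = [0, 1, 2, 3, 4, 5, 11, 12, 7, 9, 10, 6, 8] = (6 11)(7 12 8)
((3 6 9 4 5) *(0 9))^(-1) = (0 6 3 5 4 9)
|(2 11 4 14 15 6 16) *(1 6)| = |(1 6 16 2 11 4 14 15)| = 8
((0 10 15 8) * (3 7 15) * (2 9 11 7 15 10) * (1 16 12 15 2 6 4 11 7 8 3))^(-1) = (0 8 11 4 6)(1 10 7 9 2 3 15 12 16)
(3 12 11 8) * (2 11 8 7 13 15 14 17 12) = (2 11 7 13 15 14 17 12 8 3) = [0, 1, 11, 2, 4, 5, 6, 13, 3, 9, 10, 7, 8, 15, 17, 14, 16, 12]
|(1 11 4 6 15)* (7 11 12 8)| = |(1 12 8 7 11 4 6 15)| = 8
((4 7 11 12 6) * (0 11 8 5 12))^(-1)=((0 11)(4 7 8 5 12 6))^(-1)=(0 11)(4 6 12 5 8 7)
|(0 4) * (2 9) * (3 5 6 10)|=4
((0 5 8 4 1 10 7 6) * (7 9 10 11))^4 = (0 1)(4 6)(5 11)(7 8)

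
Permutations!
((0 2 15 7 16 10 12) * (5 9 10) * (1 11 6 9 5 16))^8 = ((16)(0 2 15 7 1 11 6 9 10 12))^8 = (16)(0 10 6 1 15)(2 12 9 11 7)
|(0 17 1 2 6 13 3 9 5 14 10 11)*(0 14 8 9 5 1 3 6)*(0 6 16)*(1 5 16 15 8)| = |(0 17 3 16)(1 2 6 13 15 8 9 5)(10 11 14)| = 24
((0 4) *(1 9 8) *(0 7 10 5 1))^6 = (0 9 5 7)(1 10 4 8)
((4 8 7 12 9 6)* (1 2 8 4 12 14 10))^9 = ((1 2 8 7 14 10)(6 12 9))^9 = (1 7)(2 14)(8 10)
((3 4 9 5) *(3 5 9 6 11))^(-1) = ((3 4 6 11))^(-1) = (3 11 6 4)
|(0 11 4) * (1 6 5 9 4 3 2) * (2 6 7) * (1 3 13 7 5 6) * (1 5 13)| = |(0 11 1 13 7 2 3 5 9 4)| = 10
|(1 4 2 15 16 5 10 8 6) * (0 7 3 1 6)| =11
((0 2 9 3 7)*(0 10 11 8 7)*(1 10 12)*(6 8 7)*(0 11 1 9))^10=((0 2)(1 10)(3 11 7 12 9)(6 8))^10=(12)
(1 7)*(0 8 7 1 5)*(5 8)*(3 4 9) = (0 5)(3 4 9)(7 8) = [5, 1, 2, 4, 9, 0, 6, 8, 7, 3]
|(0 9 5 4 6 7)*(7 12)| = 7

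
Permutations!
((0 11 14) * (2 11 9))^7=(0 2 14 9 11)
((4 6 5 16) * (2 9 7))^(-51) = (4 6 5 16) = ((2 9 7)(4 6 5 16))^(-51)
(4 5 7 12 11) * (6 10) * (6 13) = [0, 1, 2, 3, 5, 7, 10, 12, 8, 9, 13, 4, 11, 6] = (4 5 7 12 11)(6 10 13)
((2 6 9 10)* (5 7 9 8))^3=((2 6 8 5 7 9 10))^3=(2 5 10 8 9 6 7)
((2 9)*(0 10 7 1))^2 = (0 7)(1 10)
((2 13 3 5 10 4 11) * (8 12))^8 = ((2 13 3 5 10 4 11)(8 12))^8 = (2 13 3 5 10 4 11)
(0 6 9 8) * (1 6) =(0 1 6 9 8) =[1, 6, 2, 3, 4, 5, 9, 7, 0, 8]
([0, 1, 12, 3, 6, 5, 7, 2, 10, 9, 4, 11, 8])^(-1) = [0, 1, 7, 3, 10, 5, 4, 6, 12, 9, 8, 11, 2]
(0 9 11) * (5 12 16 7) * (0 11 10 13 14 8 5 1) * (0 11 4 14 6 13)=(0 9 10)(1 11 4 14 8 5 12 16 7)(6 13)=[9, 11, 2, 3, 14, 12, 13, 1, 5, 10, 0, 4, 16, 6, 8, 15, 7]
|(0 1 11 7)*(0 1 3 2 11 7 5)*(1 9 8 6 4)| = 30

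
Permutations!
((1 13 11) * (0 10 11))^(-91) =((0 10 11 1 13))^(-91) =(0 13 1 11 10)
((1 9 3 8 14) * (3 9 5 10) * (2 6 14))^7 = (1 14 6 2 8 3 10 5)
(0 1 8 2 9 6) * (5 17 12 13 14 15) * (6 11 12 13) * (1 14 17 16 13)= (0 14 15 5 16 13 17 1 8 2 9 11 12 6)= [14, 8, 9, 3, 4, 16, 0, 7, 2, 11, 10, 12, 6, 17, 15, 5, 13, 1]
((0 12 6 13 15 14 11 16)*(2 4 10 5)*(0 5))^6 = (0 11)(2 13)(4 15)(5 6)(10 14)(12 16)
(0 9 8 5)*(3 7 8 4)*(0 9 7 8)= (0 7)(3 8 5 9 4)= [7, 1, 2, 8, 3, 9, 6, 0, 5, 4]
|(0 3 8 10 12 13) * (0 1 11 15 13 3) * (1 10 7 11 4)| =|(1 4)(3 8 7 11 15 13 10 12)| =8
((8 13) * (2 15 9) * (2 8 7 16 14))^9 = (2 15 9 8 13 7 16 14)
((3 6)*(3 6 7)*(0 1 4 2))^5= ((0 1 4 2)(3 7))^5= (0 1 4 2)(3 7)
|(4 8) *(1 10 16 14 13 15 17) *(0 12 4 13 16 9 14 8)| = 9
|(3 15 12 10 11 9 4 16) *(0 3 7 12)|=21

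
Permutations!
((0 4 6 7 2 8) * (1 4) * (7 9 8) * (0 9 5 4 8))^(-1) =((0 1 8 9)(2 7)(4 6 5))^(-1) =(0 9 8 1)(2 7)(4 5 6)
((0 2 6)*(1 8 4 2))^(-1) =((0 1 8 4 2 6))^(-1) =(0 6 2 4 8 1)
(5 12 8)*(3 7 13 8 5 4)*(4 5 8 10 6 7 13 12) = [0, 1, 2, 13, 3, 4, 7, 12, 5, 9, 6, 11, 8, 10] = (3 13 10 6 7 12 8 5 4)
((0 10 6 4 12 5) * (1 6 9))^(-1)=((0 10 9 1 6 4 12 5))^(-1)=(0 5 12 4 6 1 9 10)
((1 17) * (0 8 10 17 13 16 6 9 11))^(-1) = ((0 8 10 17 1 13 16 6 9 11))^(-1) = (0 11 9 6 16 13 1 17 10 8)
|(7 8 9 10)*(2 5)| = 4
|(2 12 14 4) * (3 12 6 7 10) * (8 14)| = 9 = |(2 6 7 10 3 12 8 14 4)|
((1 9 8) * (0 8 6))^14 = (0 6 9 1 8)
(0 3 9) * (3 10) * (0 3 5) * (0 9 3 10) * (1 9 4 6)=(1 9 10 5 4 6)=[0, 9, 2, 3, 6, 4, 1, 7, 8, 10, 5]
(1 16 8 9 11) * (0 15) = [15, 16, 2, 3, 4, 5, 6, 7, 9, 11, 10, 1, 12, 13, 14, 0, 8] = (0 15)(1 16 8 9 11)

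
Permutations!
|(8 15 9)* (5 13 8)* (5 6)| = 6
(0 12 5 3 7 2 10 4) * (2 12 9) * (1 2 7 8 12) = [9, 2, 10, 8, 0, 3, 6, 1, 12, 7, 4, 11, 5] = (0 9 7 1 2 10 4)(3 8 12 5)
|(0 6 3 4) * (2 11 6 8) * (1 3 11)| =6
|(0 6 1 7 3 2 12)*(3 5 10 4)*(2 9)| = 11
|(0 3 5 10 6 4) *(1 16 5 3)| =7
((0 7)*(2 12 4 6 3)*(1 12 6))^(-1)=(0 7)(1 4 12)(2 3 6)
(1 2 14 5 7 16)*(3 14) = (1 2 3 14 5 7 16) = [0, 2, 3, 14, 4, 7, 6, 16, 8, 9, 10, 11, 12, 13, 5, 15, 1]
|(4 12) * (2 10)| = 2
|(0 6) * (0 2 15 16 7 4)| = 7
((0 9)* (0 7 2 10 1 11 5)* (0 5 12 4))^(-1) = ((0 9 7 2 10 1 11 12 4))^(-1) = (0 4 12 11 1 10 2 7 9)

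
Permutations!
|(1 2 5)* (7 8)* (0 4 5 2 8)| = 6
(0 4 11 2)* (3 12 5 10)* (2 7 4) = (0 2)(3 12 5 10)(4 11 7) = [2, 1, 0, 12, 11, 10, 6, 4, 8, 9, 3, 7, 5]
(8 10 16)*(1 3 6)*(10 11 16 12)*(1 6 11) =(1 3 11 16 8)(10 12) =[0, 3, 2, 11, 4, 5, 6, 7, 1, 9, 12, 16, 10, 13, 14, 15, 8]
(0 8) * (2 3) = (0 8)(2 3) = [8, 1, 3, 2, 4, 5, 6, 7, 0]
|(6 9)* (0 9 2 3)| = |(0 9 6 2 3)| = 5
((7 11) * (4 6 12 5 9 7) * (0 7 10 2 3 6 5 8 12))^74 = (12)(0 5 3 11 10)(2 7 9 6 4) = ((0 7 11 4 5 9 10 2 3 6)(8 12))^74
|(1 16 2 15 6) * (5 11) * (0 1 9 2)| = 12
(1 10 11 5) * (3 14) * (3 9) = (1 10 11 5)(3 14 9) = [0, 10, 2, 14, 4, 1, 6, 7, 8, 3, 11, 5, 12, 13, 9]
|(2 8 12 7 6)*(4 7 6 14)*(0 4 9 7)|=12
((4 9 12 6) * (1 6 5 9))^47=(1 4 6)(5 12 9)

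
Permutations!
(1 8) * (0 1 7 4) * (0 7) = (0 1 8)(4 7) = [1, 8, 2, 3, 7, 5, 6, 4, 0]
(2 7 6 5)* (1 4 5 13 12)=[0, 4, 7, 3, 5, 2, 13, 6, 8, 9, 10, 11, 1, 12]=(1 4 5 2 7 6 13 12)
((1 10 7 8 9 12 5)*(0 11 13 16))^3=(0 16 13 11)(1 8 5 7 12 10 9)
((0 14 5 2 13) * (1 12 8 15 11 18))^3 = ((0 14 5 2 13)(1 12 8 15 11 18))^3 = (0 2 14 13 5)(1 15)(8 18)(11 12)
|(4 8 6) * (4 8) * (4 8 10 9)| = |(4 8 6 10 9)| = 5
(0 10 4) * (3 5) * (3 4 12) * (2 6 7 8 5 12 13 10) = (0 2 6 7 8 5 4)(3 12)(10 13) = [2, 1, 6, 12, 0, 4, 7, 8, 5, 9, 13, 11, 3, 10]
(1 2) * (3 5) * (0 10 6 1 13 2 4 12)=(0 10 6 1 4 12)(2 13)(3 5)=[10, 4, 13, 5, 12, 3, 1, 7, 8, 9, 6, 11, 0, 2]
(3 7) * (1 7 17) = [0, 7, 2, 17, 4, 5, 6, 3, 8, 9, 10, 11, 12, 13, 14, 15, 16, 1] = (1 7 3 17)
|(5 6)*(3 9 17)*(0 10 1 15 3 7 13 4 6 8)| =13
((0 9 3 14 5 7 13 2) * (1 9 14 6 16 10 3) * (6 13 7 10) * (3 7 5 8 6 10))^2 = ((0 14 8 6 16 10 7 5 3 13 2)(1 9))^2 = (0 8 16 7 3 2 14 6 10 5 13)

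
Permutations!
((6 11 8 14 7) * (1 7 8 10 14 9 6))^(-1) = (1 7)(6 9 8 14 10 11)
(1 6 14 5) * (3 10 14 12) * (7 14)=(1 6 12 3 10 7 14 5)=[0, 6, 2, 10, 4, 1, 12, 14, 8, 9, 7, 11, 3, 13, 5]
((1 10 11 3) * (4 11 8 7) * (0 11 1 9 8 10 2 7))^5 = (11)(1 2 7 4)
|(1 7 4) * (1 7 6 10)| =|(1 6 10)(4 7)| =6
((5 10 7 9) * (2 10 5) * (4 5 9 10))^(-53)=(2 9 5 4)(7 10)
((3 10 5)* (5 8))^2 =((3 10 8 5))^2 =(3 8)(5 10)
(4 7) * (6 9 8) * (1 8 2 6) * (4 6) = [0, 8, 4, 3, 7, 5, 9, 6, 1, 2] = (1 8)(2 4 7 6 9)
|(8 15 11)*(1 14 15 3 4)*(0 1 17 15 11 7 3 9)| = |(0 1 14 11 8 9)(3 4 17 15 7)| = 30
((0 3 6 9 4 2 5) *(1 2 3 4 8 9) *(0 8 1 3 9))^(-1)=((0 4 9 1 2 5 8)(3 6))^(-1)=(0 8 5 2 1 9 4)(3 6)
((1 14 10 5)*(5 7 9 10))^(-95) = (1 14 5)(7 9 10)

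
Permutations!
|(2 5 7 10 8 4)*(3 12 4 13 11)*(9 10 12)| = 30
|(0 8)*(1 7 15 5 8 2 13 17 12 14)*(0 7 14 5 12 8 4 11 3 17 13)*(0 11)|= 22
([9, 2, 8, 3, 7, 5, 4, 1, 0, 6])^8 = [0, 1, 2, 3, 4, 5, 6, 7, 8, 9]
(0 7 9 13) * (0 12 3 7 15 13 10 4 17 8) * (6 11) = (0 15 13 12 3 7 9 10 4 17 8)(6 11) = [15, 1, 2, 7, 17, 5, 11, 9, 0, 10, 4, 6, 3, 12, 14, 13, 16, 8]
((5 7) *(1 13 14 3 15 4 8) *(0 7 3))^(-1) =((0 7 5 3 15 4 8 1 13 14))^(-1) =(0 14 13 1 8 4 15 3 5 7)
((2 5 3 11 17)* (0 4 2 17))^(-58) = (17)(0 2 3)(4 5 11)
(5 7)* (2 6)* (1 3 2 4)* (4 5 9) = [0, 3, 6, 2, 1, 7, 5, 9, 8, 4] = (1 3 2 6 5 7 9 4)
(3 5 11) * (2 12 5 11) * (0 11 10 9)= (0 11 3 10 9)(2 12 5)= [11, 1, 12, 10, 4, 2, 6, 7, 8, 0, 9, 3, 5]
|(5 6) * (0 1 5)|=|(0 1 5 6)|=4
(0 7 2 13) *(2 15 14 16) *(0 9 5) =(0 7 15 14 16 2 13 9 5) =[7, 1, 13, 3, 4, 0, 6, 15, 8, 5, 10, 11, 12, 9, 16, 14, 2]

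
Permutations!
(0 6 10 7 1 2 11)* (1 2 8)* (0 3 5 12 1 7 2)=[6, 8, 11, 5, 4, 12, 10, 0, 7, 9, 2, 3, 1]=(0 6 10 2 11 3 5 12 1 8 7)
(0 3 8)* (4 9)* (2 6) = [3, 1, 6, 8, 9, 5, 2, 7, 0, 4] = (0 3 8)(2 6)(4 9)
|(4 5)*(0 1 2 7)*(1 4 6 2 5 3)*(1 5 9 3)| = 9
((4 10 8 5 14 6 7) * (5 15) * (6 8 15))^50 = ((4 10 15 5 14 8 6 7))^50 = (4 15 14 6)(5 8 7 10)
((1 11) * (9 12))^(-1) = (1 11)(9 12)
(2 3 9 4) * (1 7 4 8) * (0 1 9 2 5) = (0 1 7 4 5)(2 3)(8 9) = [1, 7, 3, 2, 5, 0, 6, 4, 9, 8]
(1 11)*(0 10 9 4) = [10, 11, 2, 3, 0, 5, 6, 7, 8, 4, 9, 1] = (0 10 9 4)(1 11)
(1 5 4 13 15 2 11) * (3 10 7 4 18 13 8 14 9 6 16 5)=[0, 3, 11, 10, 8, 18, 16, 4, 14, 6, 7, 1, 12, 15, 9, 2, 5, 17, 13]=(1 3 10 7 4 8 14 9 6 16 5 18 13 15 2 11)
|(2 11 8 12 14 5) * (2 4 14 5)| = 7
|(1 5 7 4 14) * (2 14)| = 6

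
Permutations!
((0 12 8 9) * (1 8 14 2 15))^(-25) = ((0 12 14 2 15 1 8 9))^(-25) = (0 9 8 1 15 2 14 12)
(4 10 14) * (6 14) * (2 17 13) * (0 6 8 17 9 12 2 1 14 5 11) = [6, 14, 9, 3, 10, 11, 5, 7, 17, 12, 8, 0, 2, 1, 4, 15, 16, 13] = (0 6 5 11)(1 14 4 10 8 17 13)(2 9 12)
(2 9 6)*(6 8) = (2 9 8 6) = [0, 1, 9, 3, 4, 5, 2, 7, 6, 8]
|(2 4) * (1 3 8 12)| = 4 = |(1 3 8 12)(2 4)|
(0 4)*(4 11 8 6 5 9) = (0 11 8 6 5 9 4) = [11, 1, 2, 3, 0, 9, 5, 7, 6, 4, 10, 8]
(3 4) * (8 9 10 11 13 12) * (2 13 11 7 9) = (2 13 12 8)(3 4)(7 9 10) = [0, 1, 13, 4, 3, 5, 6, 9, 2, 10, 7, 11, 8, 12]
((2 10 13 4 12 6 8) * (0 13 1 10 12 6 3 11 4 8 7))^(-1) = ((0 13 8 2 12 3 11 4 6 7)(1 10))^(-1) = (0 7 6 4 11 3 12 2 8 13)(1 10)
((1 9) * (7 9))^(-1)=(1 9 7)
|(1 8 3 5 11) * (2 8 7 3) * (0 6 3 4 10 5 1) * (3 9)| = |(0 6 9 3 1 7 4 10 5 11)(2 8)| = 10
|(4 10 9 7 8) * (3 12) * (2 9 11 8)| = 12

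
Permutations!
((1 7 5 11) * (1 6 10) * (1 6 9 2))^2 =(1 5 9)(2 7 11)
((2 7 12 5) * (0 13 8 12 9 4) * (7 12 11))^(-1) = (0 4 9 7 11 8 13)(2 5 12)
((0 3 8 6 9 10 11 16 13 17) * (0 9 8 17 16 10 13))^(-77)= ((0 3 17 9 13 16)(6 8)(10 11))^(-77)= (0 3 17 9 13 16)(6 8)(10 11)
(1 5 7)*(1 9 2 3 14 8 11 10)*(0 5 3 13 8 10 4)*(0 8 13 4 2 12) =(0 5 7 9 12)(1 3 14 10)(2 4 8 11) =[5, 3, 4, 14, 8, 7, 6, 9, 11, 12, 1, 2, 0, 13, 10]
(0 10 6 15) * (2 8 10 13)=(0 13 2 8 10 6 15)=[13, 1, 8, 3, 4, 5, 15, 7, 10, 9, 6, 11, 12, 2, 14, 0]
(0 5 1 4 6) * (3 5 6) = [6, 4, 2, 5, 3, 1, 0] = (0 6)(1 4 3 5)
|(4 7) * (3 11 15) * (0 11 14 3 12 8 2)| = 6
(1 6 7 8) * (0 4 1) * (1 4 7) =[7, 6, 2, 3, 4, 5, 1, 8, 0] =(0 7 8)(1 6)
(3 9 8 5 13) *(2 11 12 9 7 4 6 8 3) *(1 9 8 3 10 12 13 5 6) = (1 9 10 12 8 6 3 7 4)(2 11 13) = [0, 9, 11, 7, 1, 5, 3, 4, 6, 10, 12, 13, 8, 2]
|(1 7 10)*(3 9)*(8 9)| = |(1 7 10)(3 8 9)| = 3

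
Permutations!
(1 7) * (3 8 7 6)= (1 6 3 8 7)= [0, 6, 2, 8, 4, 5, 3, 1, 7]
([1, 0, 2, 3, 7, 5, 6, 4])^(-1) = [1, 0, 2, 3, 7, 5, 6, 4]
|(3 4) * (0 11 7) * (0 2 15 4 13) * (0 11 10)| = |(0 10)(2 15 4 3 13 11 7)| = 14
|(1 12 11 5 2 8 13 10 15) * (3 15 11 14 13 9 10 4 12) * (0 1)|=|(0 1 3 15)(2 8 9 10 11 5)(4 12 14 13)|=12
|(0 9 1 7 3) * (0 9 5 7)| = |(0 5 7 3 9 1)| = 6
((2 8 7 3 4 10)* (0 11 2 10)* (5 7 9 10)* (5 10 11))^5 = ((0 5 7 3 4)(2 8 9 11))^5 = (2 8 9 11)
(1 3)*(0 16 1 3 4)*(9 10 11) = [16, 4, 2, 3, 0, 5, 6, 7, 8, 10, 11, 9, 12, 13, 14, 15, 1] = (0 16 1 4)(9 10 11)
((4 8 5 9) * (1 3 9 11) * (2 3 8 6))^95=((1 8 5 11)(2 3 9 4 6))^95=(1 11 5 8)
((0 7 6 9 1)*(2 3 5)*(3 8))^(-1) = ((0 7 6 9 1)(2 8 3 5))^(-1) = (0 1 9 6 7)(2 5 3 8)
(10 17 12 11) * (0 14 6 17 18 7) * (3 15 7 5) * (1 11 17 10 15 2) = [14, 11, 1, 2, 4, 3, 10, 0, 8, 9, 18, 15, 17, 13, 6, 7, 16, 12, 5] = (0 14 6 10 18 5 3 2 1 11 15 7)(12 17)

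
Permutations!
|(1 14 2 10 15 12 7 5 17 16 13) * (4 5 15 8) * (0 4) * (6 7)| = |(0 4 5 17 16 13 1 14 2 10 8)(6 7 15 12)| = 44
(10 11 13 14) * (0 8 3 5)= [8, 1, 2, 5, 4, 0, 6, 7, 3, 9, 11, 13, 12, 14, 10]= (0 8 3 5)(10 11 13 14)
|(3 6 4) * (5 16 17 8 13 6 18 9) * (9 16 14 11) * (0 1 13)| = |(0 1 13 6 4 3 18 16 17 8)(5 14 11 9)| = 20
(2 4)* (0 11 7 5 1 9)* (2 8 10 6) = [11, 9, 4, 3, 8, 1, 2, 5, 10, 0, 6, 7] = (0 11 7 5 1 9)(2 4 8 10 6)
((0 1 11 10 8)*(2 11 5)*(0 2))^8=((0 1 5)(2 11 10 8))^8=(11)(0 5 1)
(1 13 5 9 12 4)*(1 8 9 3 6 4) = (1 13 5 3 6 4 8 9 12) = [0, 13, 2, 6, 8, 3, 4, 7, 9, 12, 10, 11, 1, 5]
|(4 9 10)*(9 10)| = |(4 10)| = 2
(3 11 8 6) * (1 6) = (1 6 3 11 8) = [0, 6, 2, 11, 4, 5, 3, 7, 1, 9, 10, 8]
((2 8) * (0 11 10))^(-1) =(0 10 11)(2 8)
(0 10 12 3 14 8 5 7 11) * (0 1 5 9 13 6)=(0 10 12 3 14 8 9 13 6)(1 5 7 11)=[10, 5, 2, 14, 4, 7, 0, 11, 9, 13, 12, 1, 3, 6, 8]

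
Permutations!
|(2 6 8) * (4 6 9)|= 5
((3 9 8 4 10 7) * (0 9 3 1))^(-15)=(0 1 7 10 4 8 9)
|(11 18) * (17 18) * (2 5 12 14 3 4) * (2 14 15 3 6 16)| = 9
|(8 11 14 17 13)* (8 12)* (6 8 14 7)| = 4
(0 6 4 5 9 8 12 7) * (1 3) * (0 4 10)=(0 6 10)(1 3)(4 5 9 8 12 7)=[6, 3, 2, 1, 5, 9, 10, 4, 12, 8, 0, 11, 7]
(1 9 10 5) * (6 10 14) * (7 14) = [0, 9, 2, 3, 4, 1, 10, 14, 8, 7, 5, 11, 12, 13, 6] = (1 9 7 14 6 10 5)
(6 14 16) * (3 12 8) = (3 12 8)(6 14 16) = [0, 1, 2, 12, 4, 5, 14, 7, 3, 9, 10, 11, 8, 13, 16, 15, 6]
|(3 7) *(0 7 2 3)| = 2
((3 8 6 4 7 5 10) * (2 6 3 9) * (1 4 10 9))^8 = ((1 4 7 5 9 2 6 10)(3 8))^8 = (10)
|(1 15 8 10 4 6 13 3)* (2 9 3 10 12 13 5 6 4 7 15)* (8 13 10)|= |(1 2 9 3)(5 6)(7 15 13 8 12 10)|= 12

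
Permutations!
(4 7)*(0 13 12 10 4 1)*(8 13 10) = (0 10 4 7 1)(8 13 12) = [10, 0, 2, 3, 7, 5, 6, 1, 13, 9, 4, 11, 8, 12]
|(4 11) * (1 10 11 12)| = 5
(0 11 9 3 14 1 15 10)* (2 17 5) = [11, 15, 17, 14, 4, 2, 6, 7, 8, 3, 0, 9, 12, 13, 1, 10, 16, 5] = (0 11 9 3 14 1 15 10)(2 17 5)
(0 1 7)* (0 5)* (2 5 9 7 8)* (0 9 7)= (0 1 8 2 5 9)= [1, 8, 5, 3, 4, 9, 6, 7, 2, 0]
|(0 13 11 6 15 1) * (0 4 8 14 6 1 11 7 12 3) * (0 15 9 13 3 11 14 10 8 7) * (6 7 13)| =|(0 3 15 14 7 12 11 1 4 13)(6 9)(8 10)| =10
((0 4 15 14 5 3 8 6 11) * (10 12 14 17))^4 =((0 4 15 17 10 12 14 5 3 8 6 11))^4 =(0 10 3)(4 12 8)(5 11 17)(6 15 14)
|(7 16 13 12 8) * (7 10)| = 6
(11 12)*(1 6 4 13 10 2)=[0, 6, 1, 3, 13, 5, 4, 7, 8, 9, 2, 12, 11, 10]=(1 6 4 13 10 2)(11 12)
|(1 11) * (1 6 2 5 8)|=6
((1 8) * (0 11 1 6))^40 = ((0 11 1 8 6))^40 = (11)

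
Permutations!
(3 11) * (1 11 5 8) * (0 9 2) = (0 9 2)(1 11 3 5 8) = [9, 11, 0, 5, 4, 8, 6, 7, 1, 2, 10, 3]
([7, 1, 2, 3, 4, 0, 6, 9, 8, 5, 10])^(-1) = (10)(0 5 9 7)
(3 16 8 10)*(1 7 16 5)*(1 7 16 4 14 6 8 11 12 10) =[0, 16, 2, 5, 14, 7, 8, 4, 1, 9, 3, 12, 10, 13, 6, 15, 11] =(1 16 11 12 10 3 5 7 4 14 6 8)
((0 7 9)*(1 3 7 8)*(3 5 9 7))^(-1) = ((0 8 1 5 9))^(-1) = (0 9 5 1 8)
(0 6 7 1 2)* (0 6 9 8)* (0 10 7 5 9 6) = (0 6 5 9 8 10 7 1 2) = [6, 2, 0, 3, 4, 9, 5, 1, 10, 8, 7]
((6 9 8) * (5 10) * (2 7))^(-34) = (10)(6 8 9)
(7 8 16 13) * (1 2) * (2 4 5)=(1 4 5 2)(7 8 16 13)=[0, 4, 1, 3, 5, 2, 6, 8, 16, 9, 10, 11, 12, 7, 14, 15, 13]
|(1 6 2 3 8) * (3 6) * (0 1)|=|(0 1 3 8)(2 6)|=4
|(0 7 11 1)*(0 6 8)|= |(0 7 11 1 6 8)|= 6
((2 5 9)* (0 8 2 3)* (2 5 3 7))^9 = ((0 8 5 9 7 2 3))^9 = (0 5 7 3 8 9 2)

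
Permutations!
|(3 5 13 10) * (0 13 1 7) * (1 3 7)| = |(0 13 10 7)(3 5)| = 4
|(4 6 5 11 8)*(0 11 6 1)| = 10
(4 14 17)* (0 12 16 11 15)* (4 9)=(0 12 16 11 15)(4 14 17 9)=[12, 1, 2, 3, 14, 5, 6, 7, 8, 4, 10, 15, 16, 13, 17, 0, 11, 9]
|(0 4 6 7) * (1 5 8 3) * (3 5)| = 4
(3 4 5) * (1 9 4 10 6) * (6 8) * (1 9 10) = (1 10 8 6 9 4 5 3) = [0, 10, 2, 1, 5, 3, 9, 7, 6, 4, 8]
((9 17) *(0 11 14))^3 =((0 11 14)(9 17))^3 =(9 17)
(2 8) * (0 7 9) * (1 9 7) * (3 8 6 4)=(0 1 9)(2 6 4 3 8)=[1, 9, 6, 8, 3, 5, 4, 7, 2, 0]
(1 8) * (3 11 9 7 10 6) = (1 8)(3 11 9 7 10 6) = [0, 8, 2, 11, 4, 5, 3, 10, 1, 7, 6, 9]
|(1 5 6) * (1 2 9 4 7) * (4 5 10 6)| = |(1 10 6 2 9 5 4 7)| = 8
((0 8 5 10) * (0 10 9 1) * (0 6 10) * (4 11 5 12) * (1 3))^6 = (0 9 8 3 12 1 4 6 11 10 5)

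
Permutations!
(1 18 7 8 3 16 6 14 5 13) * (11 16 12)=(1 18 7 8 3 12 11 16 6 14 5 13)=[0, 18, 2, 12, 4, 13, 14, 8, 3, 9, 10, 16, 11, 1, 5, 15, 6, 17, 7]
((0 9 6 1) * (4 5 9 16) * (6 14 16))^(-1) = (0 1 6)(4 16 14 9 5)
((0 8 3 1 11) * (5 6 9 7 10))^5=((0 8 3 1 11)(5 6 9 7 10))^5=(11)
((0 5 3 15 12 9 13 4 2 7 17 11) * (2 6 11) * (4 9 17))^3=(0 15 2 6 5 12 7 11 3 17 4)(9 13)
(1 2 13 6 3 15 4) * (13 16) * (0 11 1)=(0 11 1 2 16 13 6 3 15 4)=[11, 2, 16, 15, 0, 5, 3, 7, 8, 9, 10, 1, 12, 6, 14, 4, 13]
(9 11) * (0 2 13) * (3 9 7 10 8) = (0 2 13)(3 9 11 7 10 8) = [2, 1, 13, 9, 4, 5, 6, 10, 3, 11, 8, 7, 12, 0]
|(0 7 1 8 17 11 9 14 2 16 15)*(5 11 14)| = |(0 7 1 8 17 14 2 16 15)(5 11 9)| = 9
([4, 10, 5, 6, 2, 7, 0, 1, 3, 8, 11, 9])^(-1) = (0 6 3 8 9 11 10 1 7 5 2 4)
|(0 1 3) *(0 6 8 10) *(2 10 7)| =8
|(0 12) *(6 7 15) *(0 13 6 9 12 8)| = 6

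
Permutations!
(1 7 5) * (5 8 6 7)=(1 5)(6 7 8)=[0, 5, 2, 3, 4, 1, 7, 8, 6]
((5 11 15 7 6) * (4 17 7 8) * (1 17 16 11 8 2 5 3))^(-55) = (17)(2 5 8 4 16 11 15)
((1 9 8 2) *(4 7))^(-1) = ((1 9 8 2)(4 7))^(-1) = (1 2 8 9)(4 7)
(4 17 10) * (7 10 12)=(4 17 12 7 10)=[0, 1, 2, 3, 17, 5, 6, 10, 8, 9, 4, 11, 7, 13, 14, 15, 16, 12]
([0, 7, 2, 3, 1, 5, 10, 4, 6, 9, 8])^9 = [0, 1, 2, 3, 4, 5, 6, 7, 8, 9, 10]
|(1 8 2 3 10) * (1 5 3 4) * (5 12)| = |(1 8 2 4)(3 10 12 5)| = 4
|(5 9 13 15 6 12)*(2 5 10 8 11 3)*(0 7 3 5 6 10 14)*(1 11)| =56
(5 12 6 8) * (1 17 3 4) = (1 17 3 4)(5 12 6 8) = [0, 17, 2, 4, 1, 12, 8, 7, 5, 9, 10, 11, 6, 13, 14, 15, 16, 3]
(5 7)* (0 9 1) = (0 9 1)(5 7) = [9, 0, 2, 3, 4, 7, 6, 5, 8, 1]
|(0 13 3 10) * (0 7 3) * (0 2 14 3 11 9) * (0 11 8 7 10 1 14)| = 6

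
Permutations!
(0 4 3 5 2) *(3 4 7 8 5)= (0 7 8 5 2)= [7, 1, 0, 3, 4, 2, 6, 8, 5]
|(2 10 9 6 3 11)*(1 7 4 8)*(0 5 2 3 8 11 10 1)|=12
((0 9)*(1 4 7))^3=(0 9)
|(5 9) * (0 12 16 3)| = |(0 12 16 3)(5 9)| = 4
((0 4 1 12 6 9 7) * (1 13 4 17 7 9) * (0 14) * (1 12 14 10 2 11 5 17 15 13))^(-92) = (0 1 13)(2 7 5)(4 15 14)(10 17 11) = ((0 15 13 4 1 14)(2 11 5 17 7 10)(6 12))^(-92)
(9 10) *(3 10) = (3 10 9) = [0, 1, 2, 10, 4, 5, 6, 7, 8, 3, 9]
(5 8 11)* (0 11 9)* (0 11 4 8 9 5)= (0 4 8 5 9 11)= [4, 1, 2, 3, 8, 9, 6, 7, 5, 11, 10, 0]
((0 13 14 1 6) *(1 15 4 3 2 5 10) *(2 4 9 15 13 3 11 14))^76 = (15)(0 6 1 10 5 2 13 14 11 4 3)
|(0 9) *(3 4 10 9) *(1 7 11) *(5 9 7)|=|(0 3 4 10 7 11 1 5 9)|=9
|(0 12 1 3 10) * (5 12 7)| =7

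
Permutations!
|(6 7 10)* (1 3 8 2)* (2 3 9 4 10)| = 14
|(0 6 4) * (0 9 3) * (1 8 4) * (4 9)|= 6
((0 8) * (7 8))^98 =((0 7 8))^98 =(0 8 7)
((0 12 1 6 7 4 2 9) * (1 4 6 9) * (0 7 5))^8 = (0 5 6 7 9 1 2 4 12)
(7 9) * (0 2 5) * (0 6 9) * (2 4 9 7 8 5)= [4, 1, 2, 3, 9, 6, 7, 0, 5, 8]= (0 4 9 8 5 6 7)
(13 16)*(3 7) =(3 7)(13 16) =[0, 1, 2, 7, 4, 5, 6, 3, 8, 9, 10, 11, 12, 16, 14, 15, 13]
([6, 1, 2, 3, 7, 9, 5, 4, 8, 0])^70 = [5, 1, 2, 3, 4, 0, 9, 7, 8, 6]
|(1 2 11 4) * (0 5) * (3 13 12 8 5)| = |(0 3 13 12 8 5)(1 2 11 4)| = 12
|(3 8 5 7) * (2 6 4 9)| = 4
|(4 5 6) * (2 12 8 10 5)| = |(2 12 8 10 5 6 4)| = 7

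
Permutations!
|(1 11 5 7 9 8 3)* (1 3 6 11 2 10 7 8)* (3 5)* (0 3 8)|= 15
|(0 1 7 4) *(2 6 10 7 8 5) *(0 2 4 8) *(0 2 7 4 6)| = |(0 1 2)(4 7 8 5 6 10)| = 6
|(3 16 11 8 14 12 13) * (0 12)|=|(0 12 13 3 16 11 8 14)|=8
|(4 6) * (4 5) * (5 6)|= |(6)(4 5)|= 2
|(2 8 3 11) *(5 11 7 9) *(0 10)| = 14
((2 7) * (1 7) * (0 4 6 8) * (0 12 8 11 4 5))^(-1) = (0 5)(1 2 7)(4 11 6)(8 12)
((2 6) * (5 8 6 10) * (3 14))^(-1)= ((2 10 5 8 6)(3 14))^(-1)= (2 6 8 5 10)(3 14)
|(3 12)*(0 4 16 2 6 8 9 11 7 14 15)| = 22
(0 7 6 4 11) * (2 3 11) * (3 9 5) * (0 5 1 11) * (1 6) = [7, 11, 9, 0, 2, 3, 4, 1, 8, 6, 10, 5] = (0 7 1 11 5 3)(2 9 6 4)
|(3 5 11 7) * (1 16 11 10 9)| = |(1 16 11 7 3 5 10 9)| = 8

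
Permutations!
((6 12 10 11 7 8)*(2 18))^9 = (2 18)(6 11)(7 12)(8 10)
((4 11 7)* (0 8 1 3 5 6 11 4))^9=((0 8 1 3 5 6 11 7))^9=(0 8 1 3 5 6 11 7)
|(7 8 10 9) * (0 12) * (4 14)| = 4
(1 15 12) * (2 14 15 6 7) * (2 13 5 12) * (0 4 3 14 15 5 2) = [4, 6, 15, 14, 3, 12, 7, 13, 8, 9, 10, 11, 1, 2, 5, 0] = (0 4 3 14 5 12 1 6 7 13 2 15)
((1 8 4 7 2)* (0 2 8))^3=(8)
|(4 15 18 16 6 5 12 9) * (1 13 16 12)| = 5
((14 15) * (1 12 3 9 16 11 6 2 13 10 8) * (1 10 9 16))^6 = (1 2 16)(3 9 6)(11 12 13)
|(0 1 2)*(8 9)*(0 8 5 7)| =7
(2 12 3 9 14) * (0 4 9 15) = (0 4 9 14 2 12 3 15) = [4, 1, 12, 15, 9, 5, 6, 7, 8, 14, 10, 11, 3, 13, 2, 0]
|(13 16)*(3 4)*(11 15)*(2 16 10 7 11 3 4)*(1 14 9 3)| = 11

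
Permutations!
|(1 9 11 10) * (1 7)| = |(1 9 11 10 7)| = 5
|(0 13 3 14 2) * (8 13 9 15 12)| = 9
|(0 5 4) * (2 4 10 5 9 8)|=|(0 9 8 2 4)(5 10)|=10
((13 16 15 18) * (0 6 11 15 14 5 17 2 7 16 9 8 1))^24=((0 6 11 15 18 13 9 8 1)(2 7 16 14 5 17))^24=(0 9 15)(1 13 11)(6 8 18)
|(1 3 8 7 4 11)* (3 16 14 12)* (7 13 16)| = 12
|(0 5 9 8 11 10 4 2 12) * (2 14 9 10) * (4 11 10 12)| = 21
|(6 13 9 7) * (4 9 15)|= 6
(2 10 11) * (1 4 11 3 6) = (1 4 11 2 10 3 6) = [0, 4, 10, 6, 11, 5, 1, 7, 8, 9, 3, 2]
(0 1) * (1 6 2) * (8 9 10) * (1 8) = [6, 0, 8, 3, 4, 5, 2, 7, 9, 10, 1] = (0 6 2 8 9 10 1)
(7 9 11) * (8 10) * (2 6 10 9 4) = (2 6 10 8 9 11 7 4) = [0, 1, 6, 3, 2, 5, 10, 4, 9, 11, 8, 7]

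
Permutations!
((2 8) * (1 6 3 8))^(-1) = (1 2 8 3 6)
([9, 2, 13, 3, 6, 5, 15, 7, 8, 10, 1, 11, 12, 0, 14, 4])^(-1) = (0 13 2 1 10 9)(4 15 6)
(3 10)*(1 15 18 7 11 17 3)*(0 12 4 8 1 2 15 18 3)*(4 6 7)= (0 12 6 7 11 17)(1 18 4 8)(2 15 3 10)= [12, 18, 15, 10, 8, 5, 7, 11, 1, 9, 2, 17, 6, 13, 14, 3, 16, 0, 4]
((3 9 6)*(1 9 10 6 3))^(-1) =(1 6 10 3 9)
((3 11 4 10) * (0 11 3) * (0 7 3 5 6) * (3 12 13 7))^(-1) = (0 6 5 3 10 4 11)(7 13 12)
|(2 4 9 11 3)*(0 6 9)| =7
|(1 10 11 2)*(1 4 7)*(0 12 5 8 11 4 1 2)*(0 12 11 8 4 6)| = 10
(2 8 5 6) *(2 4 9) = [0, 1, 8, 3, 9, 6, 4, 7, 5, 2] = (2 8 5 6 4 9)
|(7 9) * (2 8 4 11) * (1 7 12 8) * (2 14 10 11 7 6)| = 15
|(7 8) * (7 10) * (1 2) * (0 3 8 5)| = 6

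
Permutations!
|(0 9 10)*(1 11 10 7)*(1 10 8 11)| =4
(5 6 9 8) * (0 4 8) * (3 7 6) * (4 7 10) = (0 7 6 9)(3 10 4 8 5) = [7, 1, 2, 10, 8, 3, 9, 6, 5, 0, 4]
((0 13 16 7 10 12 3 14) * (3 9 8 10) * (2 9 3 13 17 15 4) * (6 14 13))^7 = (0 10 14 8 6 9 7 2 16 4 13 15 3 17 12)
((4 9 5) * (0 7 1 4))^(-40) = (0 1 9)(4 5 7)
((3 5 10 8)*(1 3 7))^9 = ((1 3 5 10 8 7))^9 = (1 10)(3 8)(5 7)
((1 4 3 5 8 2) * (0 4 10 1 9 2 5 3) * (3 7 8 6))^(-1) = ((0 4)(1 10)(2 9)(3 7 8 5 6))^(-1) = (0 4)(1 10)(2 9)(3 6 5 8 7)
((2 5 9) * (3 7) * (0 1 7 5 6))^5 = ((0 1 7 3 5 9 2 6))^5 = (0 9 7 6 5 1 2 3)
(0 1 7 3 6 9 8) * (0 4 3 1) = (1 7)(3 6 9 8 4) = [0, 7, 2, 6, 3, 5, 9, 1, 4, 8]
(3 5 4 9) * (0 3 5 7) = (0 3 7)(4 9 5) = [3, 1, 2, 7, 9, 4, 6, 0, 8, 5]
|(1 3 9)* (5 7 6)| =3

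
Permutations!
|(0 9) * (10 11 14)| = |(0 9)(10 11 14)| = 6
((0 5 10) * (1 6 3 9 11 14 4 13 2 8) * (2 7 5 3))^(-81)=((0 3 9 11 14 4 13 7 5 10)(1 6 2 8))^(-81)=(0 10 5 7 13 4 14 11 9 3)(1 8 2 6)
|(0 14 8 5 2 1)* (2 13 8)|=12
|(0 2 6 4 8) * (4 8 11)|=4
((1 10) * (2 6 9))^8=((1 10)(2 6 9))^8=(10)(2 9 6)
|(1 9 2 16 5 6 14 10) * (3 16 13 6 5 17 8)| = |(1 9 2 13 6 14 10)(3 16 17 8)| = 28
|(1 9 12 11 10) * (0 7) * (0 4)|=|(0 7 4)(1 9 12 11 10)|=15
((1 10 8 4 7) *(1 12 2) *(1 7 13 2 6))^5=(1 2 10 7 8 12 4 6 13)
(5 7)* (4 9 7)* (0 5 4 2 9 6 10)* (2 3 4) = (0 5 3 4 6 10)(2 9 7) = [5, 1, 9, 4, 6, 3, 10, 2, 8, 7, 0]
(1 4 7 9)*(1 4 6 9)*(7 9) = (1 6 7)(4 9) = [0, 6, 2, 3, 9, 5, 7, 1, 8, 4]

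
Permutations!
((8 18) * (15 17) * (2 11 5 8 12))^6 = ((2 11 5 8 18 12)(15 17))^6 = (18)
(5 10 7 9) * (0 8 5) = (0 8 5 10 7 9) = [8, 1, 2, 3, 4, 10, 6, 9, 5, 0, 7]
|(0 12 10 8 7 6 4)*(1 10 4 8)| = 6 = |(0 12 4)(1 10)(6 8 7)|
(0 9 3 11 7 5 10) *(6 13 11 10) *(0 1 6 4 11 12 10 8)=(0 9 3 8)(1 6 13 12 10)(4 11 7 5)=[9, 6, 2, 8, 11, 4, 13, 5, 0, 3, 1, 7, 10, 12]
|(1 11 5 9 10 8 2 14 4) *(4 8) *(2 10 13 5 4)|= 12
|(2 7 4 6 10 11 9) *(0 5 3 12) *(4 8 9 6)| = 12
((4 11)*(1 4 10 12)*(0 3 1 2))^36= (0 11)(1 12)(2 4)(3 10)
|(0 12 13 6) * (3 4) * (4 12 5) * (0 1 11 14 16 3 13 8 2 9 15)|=|(0 5 4 13 6 1 11 14 16 3 12 8 2 9 15)|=15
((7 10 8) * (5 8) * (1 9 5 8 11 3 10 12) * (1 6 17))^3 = (1 11 8 6 9 3 7 17 5 10 12)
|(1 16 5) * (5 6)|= 4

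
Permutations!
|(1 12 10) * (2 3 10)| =|(1 12 2 3 10)| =5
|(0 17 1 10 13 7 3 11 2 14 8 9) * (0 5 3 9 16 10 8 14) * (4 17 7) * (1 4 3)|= 12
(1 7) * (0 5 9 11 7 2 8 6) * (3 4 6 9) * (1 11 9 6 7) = [5, 2, 8, 4, 7, 3, 0, 11, 6, 9, 10, 1] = (0 5 3 4 7 11 1 2 8 6)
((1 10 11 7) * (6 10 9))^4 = (1 11 6)(7 10 9)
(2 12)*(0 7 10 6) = (0 7 10 6)(2 12) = [7, 1, 12, 3, 4, 5, 0, 10, 8, 9, 6, 11, 2]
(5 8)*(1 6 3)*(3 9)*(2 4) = [0, 6, 4, 1, 2, 8, 9, 7, 5, 3] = (1 6 9 3)(2 4)(5 8)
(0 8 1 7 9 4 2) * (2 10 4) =[8, 7, 0, 3, 10, 5, 6, 9, 1, 2, 4] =(0 8 1 7 9 2)(4 10)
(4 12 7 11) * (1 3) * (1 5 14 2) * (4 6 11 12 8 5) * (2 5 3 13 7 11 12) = [0, 13, 1, 4, 8, 14, 12, 2, 3, 9, 10, 6, 11, 7, 5] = (1 13 7 2)(3 4 8)(5 14)(6 12 11)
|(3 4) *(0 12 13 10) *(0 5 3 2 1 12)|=8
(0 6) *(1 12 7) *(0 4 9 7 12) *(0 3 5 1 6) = (12)(1 3 5)(4 9 7 6) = [0, 3, 2, 5, 9, 1, 4, 6, 8, 7, 10, 11, 12]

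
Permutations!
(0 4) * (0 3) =(0 4 3) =[4, 1, 2, 0, 3]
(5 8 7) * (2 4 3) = (2 4 3)(5 8 7) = [0, 1, 4, 2, 3, 8, 6, 5, 7]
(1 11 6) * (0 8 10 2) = (0 8 10 2)(1 11 6) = [8, 11, 0, 3, 4, 5, 1, 7, 10, 9, 2, 6]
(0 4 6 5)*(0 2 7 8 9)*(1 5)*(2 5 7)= (0 4 6 1 7 8 9)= [4, 7, 2, 3, 6, 5, 1, 8, 9, 0]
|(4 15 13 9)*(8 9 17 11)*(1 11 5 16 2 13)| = |(1 11 8 9 4 15)(2 13 17 5 16)| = 30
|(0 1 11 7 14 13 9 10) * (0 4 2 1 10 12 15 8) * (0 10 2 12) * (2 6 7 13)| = 45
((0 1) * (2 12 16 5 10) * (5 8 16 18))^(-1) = ((0 1)(2 12 18 5 10)(8 16))^(-1) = (0 1)(2 10 5 18 12)(8 16)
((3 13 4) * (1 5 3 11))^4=((1 5 3 13 4 11))^4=(1 4 3)(5 11 13)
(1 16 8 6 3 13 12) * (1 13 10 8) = (1 16)(3 10 8 6)(12 13) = [0, 16, 2, 10, 4, 5, 3, 7, 6, 9, 8, 11, 13, 12, 14, 15, 1]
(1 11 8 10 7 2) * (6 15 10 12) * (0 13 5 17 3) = [13, 11, 1, 0, 4, 17, 15, 2, 12, 9, 7, 8, 6, 5, 14, 10, 16, 3] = (0 13 5 17 3)(1 11 8 12 6 15 10 7 2)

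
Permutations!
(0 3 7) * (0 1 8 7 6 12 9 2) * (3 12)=(0 12 9 2)(1 8 7)(3 6)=[12, 8, 0, 6, 4, 5, 3, 1, 7, 2, 10, 11, 9]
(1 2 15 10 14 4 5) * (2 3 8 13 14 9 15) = (1 3 8 13 14 4 5)(9 15 10) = [0, 3, 2, 8, 5, 1, 6, 7, 13, 15, 9, 11, 12, 14, 4, 10]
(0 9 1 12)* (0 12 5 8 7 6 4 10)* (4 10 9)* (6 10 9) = (12)(0 4 6 9 1 5 8 7 10) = [4, 5, 2, 3, 6, 8, 9, 10, 7, 1, 0, 11, 12]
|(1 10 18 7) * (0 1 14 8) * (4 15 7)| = |(0 1 10 18 4 15 7 14 8)| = 9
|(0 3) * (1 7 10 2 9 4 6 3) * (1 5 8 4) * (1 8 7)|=|(0 5 7 10 2 9 8 4 6 3)|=10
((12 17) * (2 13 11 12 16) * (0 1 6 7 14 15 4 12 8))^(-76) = (0 17 6 2 14 11 4)(1 16 7 13 15 8 12)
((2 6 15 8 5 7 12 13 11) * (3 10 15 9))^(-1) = (2 11 13 12 7 5 8 15 10 3 9 6)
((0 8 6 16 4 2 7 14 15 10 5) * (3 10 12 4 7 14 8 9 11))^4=(16)(0 10 11)(2 4 12 15 14)(3 9 5)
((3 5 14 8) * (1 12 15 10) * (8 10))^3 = ((1 12 15 8 3 5 14 10))^3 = (1 8 14 12 3 10 15 5)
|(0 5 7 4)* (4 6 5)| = 6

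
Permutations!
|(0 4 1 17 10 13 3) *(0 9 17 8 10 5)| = 10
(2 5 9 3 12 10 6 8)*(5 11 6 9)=(2 11 6 8)(3 12 10 9)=[0, 1, 11, 12, 4, 5, 8, 7, 2, 3, 9, 6, 10]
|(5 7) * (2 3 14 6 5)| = 6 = |(2 3 14 6 5 7)|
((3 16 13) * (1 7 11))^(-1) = ((1 7 11)(3 16 13))^(-1) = (1 11 7)(3 13 16)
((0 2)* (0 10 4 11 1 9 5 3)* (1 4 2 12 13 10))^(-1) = ((0 12 13 10 2 1 9 5 3)(4 11))^(-1) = (0 3 5 9 1 2 10 13 12)(4 11)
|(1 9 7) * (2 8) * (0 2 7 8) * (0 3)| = |(0 2 3)(1 9 8 7)| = 12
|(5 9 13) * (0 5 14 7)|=6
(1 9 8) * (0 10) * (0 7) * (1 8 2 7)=(0 10 1 9 2 7)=[10, 9, 7, 3, 4, 5, 6, 0, 8, 2, 1]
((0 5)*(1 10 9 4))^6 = (1 9)(4 10)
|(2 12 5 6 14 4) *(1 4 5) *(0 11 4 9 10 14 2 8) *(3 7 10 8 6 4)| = 14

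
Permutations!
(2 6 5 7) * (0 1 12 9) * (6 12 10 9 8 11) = (0 1 10 9)(2 12 8 11 6 5 7) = [1, 10, 12, 3, 4, 7, 5, 2, 11, 0, 9, 6, 8]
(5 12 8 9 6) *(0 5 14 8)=(0 5 12)(6 14 8 9)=[5, 1, 2, 3, 4, 12, 14, 7, 9, 6, 10, 11, 0, 13, 8]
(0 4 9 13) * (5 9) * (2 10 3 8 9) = (0 4 5 2 10 3 8 9 13) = [4, 1, 10, 8, 5, 2, 6, 7, 9, 13, 3, 11, 12, 0]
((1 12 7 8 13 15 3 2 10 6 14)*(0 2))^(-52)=(0 8 14)(1 2 13)(3 7 6)(10 15 12)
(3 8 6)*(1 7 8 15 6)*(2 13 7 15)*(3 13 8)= [0, 15, 8, 2, 4, 5, 13, 3, 1, 9, 10, 11, 12, 7, 14, 6]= (1 15 6 13 7 3 2 8)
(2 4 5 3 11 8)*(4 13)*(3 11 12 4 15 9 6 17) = (2 13 15 9 6 17 3 12 4 5 11 8) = [0, 1, 13, 12, 5, 11, 17, 7, 2, 6, 10, 8, 4, 15, 14, 9, 16, 3]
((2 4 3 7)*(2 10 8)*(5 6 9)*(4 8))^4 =(10)(5 6 9)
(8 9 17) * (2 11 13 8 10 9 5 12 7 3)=(2 11 13 8 5 12 7 3)(9 17 10)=[0, 1, 11, 2, 4, 12, 6, 3, 5, 17, 9, 13, 7, 8, 14, 15, 16, 10]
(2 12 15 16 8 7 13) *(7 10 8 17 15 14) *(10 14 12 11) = (2 11 10 8 14 7 13)(15 16 17) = [0, 1, 11, 3, 4, 5, 6, 13, 14, 9, 8, 10, 12, 2, 7, 16, 17, 15]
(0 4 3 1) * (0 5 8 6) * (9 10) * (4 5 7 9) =(0 5 8 6)(1 7 9 10 4 3) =[5, 7, 2, 1, 3, 8, 0, 9, 6, 10, 4]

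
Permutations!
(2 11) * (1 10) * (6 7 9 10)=(1 6 7 9 10)(2 11)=[0, 6, 11, 3, 4, 5, 7, 9, 8, 10, 1, 2]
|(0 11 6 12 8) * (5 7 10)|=15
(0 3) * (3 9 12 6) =(0 9 12 6 3) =[9, 1, 2, 0, 4, 5, 3, 7, 8, 12, 10, 11, 6]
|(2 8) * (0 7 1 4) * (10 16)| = 4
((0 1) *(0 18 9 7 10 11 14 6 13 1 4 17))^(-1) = (0 17 4)(1 13 6 14 11 10 7 9 18)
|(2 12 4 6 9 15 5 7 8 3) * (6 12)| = 8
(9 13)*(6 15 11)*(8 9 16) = (6 15 11)(8 9 13 16) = [0, 1, 2, 3, 4, 5, 15, 7, 9, 13, 10, 6, 12, 16, 14, 11, 8]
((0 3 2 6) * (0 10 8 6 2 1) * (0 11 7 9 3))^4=(1 3 9 7 11)(6 10 8)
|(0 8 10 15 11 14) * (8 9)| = |(0 9 8 10 15 11 14)| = 7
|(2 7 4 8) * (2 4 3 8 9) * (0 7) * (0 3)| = 10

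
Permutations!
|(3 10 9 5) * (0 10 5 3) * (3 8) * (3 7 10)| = 12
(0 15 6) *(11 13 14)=(0 15 6)(11 13 14)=[15, 1, 2, 3, 4, 5, 0, 7, 8, 9, 10, 13, 12, 14, 11, 6]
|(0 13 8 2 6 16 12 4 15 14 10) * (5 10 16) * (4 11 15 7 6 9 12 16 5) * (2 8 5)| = 12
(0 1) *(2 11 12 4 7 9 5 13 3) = [1, 0, 11, 2, 7, 13, 6, 9, 8, 5, 10, 12, 4, 3] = (0 1)(2 11 12 4 7 9 5 13 3)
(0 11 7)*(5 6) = (0 11 7)(5 6) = [11, 1, 2, 3, 4, 6, 5, 0, 8, 9, 10, 7]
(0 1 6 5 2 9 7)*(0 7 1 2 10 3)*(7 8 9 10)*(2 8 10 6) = (0 8 9 1 2 6 5 7 10 3) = [8, 2, 6, 0, 4, 7, 5, 10, 9, 1, 3]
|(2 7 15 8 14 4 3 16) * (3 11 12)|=|(2 7 15 8 14 4 11 12 3 16)|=10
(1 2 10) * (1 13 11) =(1 2 10 13 11) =[0, 2, 10, 3, 4, 5, 6, 7, 8, 9, 13, 1, 12, 11]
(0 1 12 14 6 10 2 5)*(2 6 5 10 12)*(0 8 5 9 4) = [1, 2, 10, 3, 0, 8, 12, 7, 5, 4, 6, 11, 14, 13, 9] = (0 1 2 10 6 12 14 9 4)(5 8)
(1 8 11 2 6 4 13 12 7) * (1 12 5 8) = [0, 1, 6, 3, 13, 8, 4, 12, 11, 9, 10, 2, 7, 5] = (2 6 4 13 5 8 11)(7 12)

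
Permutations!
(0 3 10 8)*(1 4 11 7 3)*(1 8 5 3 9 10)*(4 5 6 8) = (0 4 11 7 9 10 6 8)(1 5 3) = [4, 5, 2, 1, 11, 3, 8, 9, 0, 10, 6, 7]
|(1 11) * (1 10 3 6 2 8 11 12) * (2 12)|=8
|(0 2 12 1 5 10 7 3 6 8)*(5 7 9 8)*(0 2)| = 10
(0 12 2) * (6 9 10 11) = (0 12 2)(6 9 10 11) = [12, 1, 0, 3, 4, 5, 9, 7, 8, 10, 11, 6, 2]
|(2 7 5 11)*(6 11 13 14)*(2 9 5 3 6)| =9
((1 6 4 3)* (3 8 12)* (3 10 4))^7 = (1 6 3)(4 10 12 8) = ((1 6 3)(4 8 12 10))^7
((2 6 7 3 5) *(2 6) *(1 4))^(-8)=((1 4)(3 5 6 7))^(-8)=(7)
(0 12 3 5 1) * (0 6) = (0 12 3 5 1 6) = [12, 6, 2, 5, 4, 1, 0, 7, 8, 9, 10, 11, 3]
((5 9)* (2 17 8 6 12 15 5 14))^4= ((2 17 8 6 12 15 5 9 14))^4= (2 12 14 6 9 8 5 17 15)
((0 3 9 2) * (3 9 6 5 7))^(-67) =(0 2 9)(3 6 5 7)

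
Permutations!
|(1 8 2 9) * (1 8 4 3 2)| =|(1 4 3 2 9 8)| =6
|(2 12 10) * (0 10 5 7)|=6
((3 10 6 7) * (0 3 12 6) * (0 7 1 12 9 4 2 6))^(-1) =(0 12 1 6 2 4 9 7 10 3)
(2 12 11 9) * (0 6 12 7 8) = (0 6 12 11 9 2 7 8) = [6, 1, 7, 3, 4, 5, 12, 8, 0, 2, 10, 9, 11]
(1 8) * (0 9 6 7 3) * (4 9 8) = (0 8 1 4 9 6 7 3) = [8, 4, 2, 0, 9, 5, 7, 3, 1, 6]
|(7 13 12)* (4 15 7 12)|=4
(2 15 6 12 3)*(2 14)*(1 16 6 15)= (1 16 6 12 3 14 2)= [0, 16, 1, 14, 4, 5, 12, 7, 8, 9, 10, 11, 3, 13, 2, 15, 6]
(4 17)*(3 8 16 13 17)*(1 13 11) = (1 13 17 4 3 8 16 11) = [0, 13, 2, 8, 3, 5, 6, 7, 16, 9, 10, 1, 12, 17, 14, 15, 11, 4]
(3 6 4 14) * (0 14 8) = (0 14 3 6 4 8) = [14, 1, 2, 6, 8, 5, 4, 7, 0, 9, 10, 11, 12, 13, 3]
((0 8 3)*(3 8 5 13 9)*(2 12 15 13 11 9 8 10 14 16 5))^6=((0 2 12 15 13 8 10 14 16 5 11 9 3))^6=(0 10 3 8 9 13 11 15 5 12 16 2 14)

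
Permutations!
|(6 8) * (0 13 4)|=6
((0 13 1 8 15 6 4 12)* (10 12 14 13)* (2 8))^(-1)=((0 10 12)(1 2 8 15 6 4 14 13))^(-1)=(0 12 10)(1 13 14 4 6 15 8 2)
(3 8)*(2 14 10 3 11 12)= [0, 1, 14, 8, 4, 5, 6, 7, 11, 9, 3, 12, 2, 13, 10]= (2 14 10 3 8 11 12)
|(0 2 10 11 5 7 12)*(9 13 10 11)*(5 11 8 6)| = |(0 2 8 6 5 7 12)(9 13 10)| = 21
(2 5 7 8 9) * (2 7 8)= [0, 1, 5, 3, 4, 8, 6, 2, 9, 7]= (2 5 8 9 7)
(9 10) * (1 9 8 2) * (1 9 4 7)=[0, 4, 9, 3, 7, 5, 6, 1, 2, 10, 8]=(1 4 7)(2 9 10 8)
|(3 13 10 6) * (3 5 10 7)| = |(3 13 7)(5 10 6)| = 3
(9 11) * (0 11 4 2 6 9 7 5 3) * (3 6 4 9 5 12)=[11, 1, 4, 0, 2, 6, 5, 12, 8, 9, 10, 7, 3]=(0 11 7 12 3)(2 4)(5 6)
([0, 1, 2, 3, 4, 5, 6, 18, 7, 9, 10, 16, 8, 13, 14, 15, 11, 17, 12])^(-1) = [0, 1, 2, 3, 4, 5, 6, 8, 12, 9, 10, 16, 18, 13, 14, 15, 11, 17, 7]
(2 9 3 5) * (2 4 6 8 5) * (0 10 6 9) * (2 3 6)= (0 10 2)(4 9 6 8 5)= [10, 1, 0, 3, 9, 4, 8, 7, 5, 6, 2]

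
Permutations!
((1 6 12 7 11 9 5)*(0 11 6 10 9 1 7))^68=((0 11 1 10 9 5 7 6 12))^68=(0 5 11 7 1 6 10 12 9)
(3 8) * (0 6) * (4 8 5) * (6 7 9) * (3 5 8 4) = (0 7 9 6)(3 8 5) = [7, 1, 2, 8, 4, 3, 0, 9, 5, 6]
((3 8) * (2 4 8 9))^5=((2 4 8 3 9))^5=(9)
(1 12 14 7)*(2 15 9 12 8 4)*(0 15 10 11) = (0 15 9 12 14 7 1 8 4 2 10 11) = [15, 8, 10, 3, 2, 5, 6, 1, 4, 12, 11, 0, 14, 13, 7, 9]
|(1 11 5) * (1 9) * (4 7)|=4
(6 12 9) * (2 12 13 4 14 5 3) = (2 12 9 6 13 4 14 5 3) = [0, 1, 12, 2, 14, 3, 13, 7, 8, 6, 10, 11, 9, 4, 5]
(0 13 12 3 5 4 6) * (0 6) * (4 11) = [13, 1, 2, 5, 0, 11, 6, 7, 8, 9, 10, 4, 3, 12] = (0 13 12 3 5 11 4)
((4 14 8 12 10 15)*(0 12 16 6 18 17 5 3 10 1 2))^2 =(0 1)(2 12)(3 15 14 16 18 5 10 4 8 6 17)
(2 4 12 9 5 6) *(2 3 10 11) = (2 4 12 9 5 6 3 10 11) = [0, 1, 4, 10, 12, 6, 3, 7, 8, 5, 11, 2, 9]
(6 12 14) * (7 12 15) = (6 15 7 12 14) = [0, 1, 2, 3, 4, 5, 15, 12, 8, 9, 10, 11, 14, 13, 6, 7]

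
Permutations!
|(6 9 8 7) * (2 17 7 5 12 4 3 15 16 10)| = 13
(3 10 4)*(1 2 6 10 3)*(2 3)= (1 3 2 6 10 4)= [0, 3, 6, 2, 1, 5, 10, 7, 8, 9, 4]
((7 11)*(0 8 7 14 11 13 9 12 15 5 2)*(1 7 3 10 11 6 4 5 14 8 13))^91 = (0 13 9 12 15 14 6 4 5 2)(1 7)(3 8 11 10)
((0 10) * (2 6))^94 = ((0 10)(2 6))^94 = (10)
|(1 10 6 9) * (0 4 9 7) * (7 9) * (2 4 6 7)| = |(0 6 9 1 10 7)(2 4)| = 6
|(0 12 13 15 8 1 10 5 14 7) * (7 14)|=|(0 12 13 15 8 1 10 5 7)|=9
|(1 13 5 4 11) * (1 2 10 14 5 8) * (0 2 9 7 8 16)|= |(0 2 10 14 5 4 11 9 7 8 1 13 16)|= 13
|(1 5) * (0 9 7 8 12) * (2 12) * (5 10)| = 6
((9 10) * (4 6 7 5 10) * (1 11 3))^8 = (1 3 11)(4 7 10)(5 9 6)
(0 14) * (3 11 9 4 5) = (0 14)(3 11 9 4 5) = [14, 1, 2, 11, 5, 3, 6, 7, 8, 4, 10, 9, 12, 13, 0]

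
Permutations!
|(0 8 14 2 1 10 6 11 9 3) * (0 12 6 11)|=11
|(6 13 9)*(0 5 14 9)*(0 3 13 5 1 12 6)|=14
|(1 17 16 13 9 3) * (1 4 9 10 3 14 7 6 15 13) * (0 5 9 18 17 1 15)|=24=|(0 5 9 14 7 6)(3 4 18 17 16 15 13 10)|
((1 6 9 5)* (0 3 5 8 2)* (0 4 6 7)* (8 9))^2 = (9)(0 5 7 3 1)(2 6)(4 8)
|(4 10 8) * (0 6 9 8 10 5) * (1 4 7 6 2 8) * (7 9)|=|(10)(0 2 8 9 1 4 5)(6 7)|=14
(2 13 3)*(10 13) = [0, 1, 10, 2, 4, 5, 6, 7, 8, 9, 13, 11, 12, 3] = (2 10 13 3)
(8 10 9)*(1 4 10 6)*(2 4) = [0, 2, 4, 3, 10, 5, 1, 7, 6, 8, 9] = (1 2 4 10 9 8 6)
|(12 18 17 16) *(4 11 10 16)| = 7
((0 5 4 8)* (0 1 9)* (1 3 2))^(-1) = ((0 5 4 8 3 2 1 9))^(-1) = (0 9 1 2 3 8 4 5)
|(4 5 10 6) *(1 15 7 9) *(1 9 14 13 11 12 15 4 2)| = 6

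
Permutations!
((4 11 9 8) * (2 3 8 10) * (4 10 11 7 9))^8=((2 3 8 10)(4 7 9 11))^8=(11)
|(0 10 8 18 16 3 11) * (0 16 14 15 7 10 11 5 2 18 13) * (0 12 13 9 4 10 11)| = 36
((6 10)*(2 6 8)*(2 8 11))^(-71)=(2 6 10 11)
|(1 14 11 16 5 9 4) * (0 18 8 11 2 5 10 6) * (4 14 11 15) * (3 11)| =44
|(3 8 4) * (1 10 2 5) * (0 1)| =15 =|(0 1 10 2 5)(3 8 4)|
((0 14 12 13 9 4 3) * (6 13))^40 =((0 14 12 6 13 9 4 3))^40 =(14)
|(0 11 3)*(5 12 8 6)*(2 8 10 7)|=|(0 11 3)(2 8 6 5 12 10 7)|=21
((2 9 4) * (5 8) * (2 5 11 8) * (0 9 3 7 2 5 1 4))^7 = (0 9)(1 4)(2 3 7)(8 11)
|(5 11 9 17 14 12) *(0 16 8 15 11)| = 10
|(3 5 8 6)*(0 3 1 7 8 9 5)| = 4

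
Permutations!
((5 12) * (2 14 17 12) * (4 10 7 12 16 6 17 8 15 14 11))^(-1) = ((2 11 4 10 7 12 5)(6 17 16)(8 15 14))^(-1) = (2 5 12 7 10 4 11)(6 16 17)(8 14 15)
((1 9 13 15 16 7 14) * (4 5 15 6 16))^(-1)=(1 14 7 16 6 13 9)(4 15 5)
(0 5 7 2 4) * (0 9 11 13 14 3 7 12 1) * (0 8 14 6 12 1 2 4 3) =(0 5 1 8 14)(2 3 7 4 9 11 13 6 12) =[5, 8, 3, 7, 9, 1, 12, 4, 14, 11, 10, 13, 2, 6, 0]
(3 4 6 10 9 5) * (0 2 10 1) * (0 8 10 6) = (0 2 6 1 8 10 9 5 3 4) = [2, 8, 6, 4, 0, 3, 1, 7, 10, 5, 9]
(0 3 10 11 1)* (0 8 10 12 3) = (1 8 10 11)(3 12) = [0, 8, 2, 12, 4, 5, 6, 7, 10, 9, 11, 1, 3]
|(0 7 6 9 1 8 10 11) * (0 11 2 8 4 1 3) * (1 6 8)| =10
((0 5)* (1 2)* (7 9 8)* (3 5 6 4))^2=(0 4 5 6 3)(7 8 9)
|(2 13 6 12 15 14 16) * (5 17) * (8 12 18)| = 18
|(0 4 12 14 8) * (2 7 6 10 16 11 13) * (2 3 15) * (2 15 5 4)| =14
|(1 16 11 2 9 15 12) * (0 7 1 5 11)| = |(0 7 1 16)(2 9 15 12 5 11)| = 12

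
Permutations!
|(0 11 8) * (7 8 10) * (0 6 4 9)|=8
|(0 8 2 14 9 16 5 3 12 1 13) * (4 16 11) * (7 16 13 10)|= 56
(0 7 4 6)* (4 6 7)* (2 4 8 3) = [8, 1, 4, 2, 7, 5, 0, 6, 3] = (0 8 3 2 4 7 6)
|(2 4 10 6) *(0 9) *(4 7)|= |(0 9)(2 7 4 10 6)|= 10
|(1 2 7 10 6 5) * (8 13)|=6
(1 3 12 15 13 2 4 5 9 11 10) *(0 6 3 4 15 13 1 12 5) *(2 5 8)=(0 6 3 8 2 15 1 4)(5 9 11 10 12 13)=[6, 4, 15, 8, 0, 9, 3, 7, 2, 11, 12, 10, 13, 5, 14, 1]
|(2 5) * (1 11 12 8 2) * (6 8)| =7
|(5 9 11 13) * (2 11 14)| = 6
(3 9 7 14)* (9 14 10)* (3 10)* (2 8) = (2 8)(3 14 10 9 7) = [0, 1, 8, 14, 4, 5, 6, 3, 2, 7, 9, 11, 12, 13, 10]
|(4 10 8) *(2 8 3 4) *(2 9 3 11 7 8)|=7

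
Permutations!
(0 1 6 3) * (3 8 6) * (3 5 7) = (0 1 5 7 3)(6 8) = [1, 5, 2, 0, 4, 7, 8, 3, 6]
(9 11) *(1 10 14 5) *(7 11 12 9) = [0, 10, 2, 3, 4, 1, 6, 11, 8, 12, 14, 7, 9, 13, 5] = (1 10 14 5)(7 11)(9 12)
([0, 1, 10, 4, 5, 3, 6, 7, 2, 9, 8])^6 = [0, 1, 2, 3, 4, 5, 6, 7, 8, 9, 10]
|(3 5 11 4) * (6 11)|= 5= |(3 5 6 11 4)|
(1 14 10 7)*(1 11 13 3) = (1 14 10 7 11 13 3) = [0, 14, 2, 1, 4, 5, 6, 11, 8, 9, 7, 13, 12, 3, 10]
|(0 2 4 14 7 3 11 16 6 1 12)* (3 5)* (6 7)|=35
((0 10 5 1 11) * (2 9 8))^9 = (0 11 1 5 10)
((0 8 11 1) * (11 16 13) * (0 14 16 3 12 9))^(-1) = ((0 8 3 12 9)(1 14 16 13 11))^(-1) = (0 9 12 3 8)(1 11 13 16 14)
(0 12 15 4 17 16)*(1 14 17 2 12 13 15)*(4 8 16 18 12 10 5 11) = (0 13 15 8 16)(1 14 17 18 12)(2 10 5 11 4) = [13, 14, 10, 3, 2, 11, 6, 7, 16, 9, 5, 4, 1, 15, 17, 8, 0, 18, 12]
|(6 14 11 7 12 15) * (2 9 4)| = 6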